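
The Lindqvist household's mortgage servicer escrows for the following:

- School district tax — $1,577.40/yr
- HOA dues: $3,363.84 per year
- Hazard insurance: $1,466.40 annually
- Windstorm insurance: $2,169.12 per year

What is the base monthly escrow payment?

$714.73

School district tax = $1,577.40 annually
HOA dues = $3,363.84 annually
Hazard insurance = $1,466.40 annually
Windstorm insurance = $2,169.12 annually
Combined annual = $8,576.76
Monthly escrow = $8,576.76 / 12 = $714.73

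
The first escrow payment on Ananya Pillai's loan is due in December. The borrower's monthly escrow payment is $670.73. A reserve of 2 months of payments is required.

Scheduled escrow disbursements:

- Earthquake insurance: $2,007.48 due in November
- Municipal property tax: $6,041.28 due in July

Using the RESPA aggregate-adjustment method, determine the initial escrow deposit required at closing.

Cushion = 2 × $670.73 = $1,341.46
Trial balance (start $0, +$670.73 each month, − disbursements):
  Dec: +$670.73 → $670.73
  Jan: +$670.73 → $1,341.46
  Feb: +$670.73 → $2,012.19
  Mar: +$670.73 → $2,682.92
  Apr: +$670.73 → $3,353.65
  May: +$670.73 → $4,024.38
  Jun: +$670.73 → $4,695.11
  Jul: +$670.73 − $6,041.28 → -$675.44
  Aug: +$670.73 → -$4.71
  Sep: +$670.73 → $666.02
  Oct: +$670.73 → $1,336.75
  Nov: +$670.73 − $2,007.48 → $0.00
Lowest trial balance = -$675.44 (Jul)
Initial deposit = cushion − low point = $1,341.46 − (-$675.44) = $2,016.90

$2,016.90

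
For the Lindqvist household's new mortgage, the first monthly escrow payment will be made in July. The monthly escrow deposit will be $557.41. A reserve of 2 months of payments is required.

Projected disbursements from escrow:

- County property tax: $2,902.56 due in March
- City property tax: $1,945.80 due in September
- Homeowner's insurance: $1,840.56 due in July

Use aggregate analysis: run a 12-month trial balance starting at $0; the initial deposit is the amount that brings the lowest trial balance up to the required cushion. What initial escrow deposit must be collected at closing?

$3,228.95

Cushion = 2 × $557.41 = $1,114.82
Trial balance (start $0, +$557.41 each month, − disbursements):
  Jul: +$557.41 − $1,840.56 → -$1,283.15
  Aug: +$557.41 → -$725.74
  Sep: +$557.41 − $1,945.80 → -$2,114.13
  Oct: +$557.41 → -$1,556.72
  Nov: +$557.41 → -$999.31
  Dec: +$557.41 → -$441.90
  Jan: +$557.41 → $115.51
  Feb: +$557.41 → $672.92
  Mar: +$557.41 − $2,902.56 → -$1,672.23
  Apr: +$557.41 → -$1,114.82
  May: +$557.41 → -$557.41
  Jun: +$557.41 → $0.00
Lowest trial balance = -$2,114.13 (Sep)
Initial deposit = cushion − low point = $1,114.82 − (-$2,114.13) = $3,228.95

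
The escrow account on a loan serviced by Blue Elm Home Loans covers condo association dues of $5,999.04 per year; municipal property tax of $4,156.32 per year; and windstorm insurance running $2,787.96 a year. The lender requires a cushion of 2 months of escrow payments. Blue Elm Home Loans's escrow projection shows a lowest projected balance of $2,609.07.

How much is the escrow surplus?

$451.85

Condo association dues — $5,999.04
Municipal property tax — $4,156.32
Windstorm insurance — $2,787.96
Annual escrow total = $5,999.04 + $4,156.32 + $2,787.96 = $12,943.32
Base monthly escrow = $12,943.32 / 12 = $1,078.61
Cushion = 2 × $1,078.61 = $2,157.22
Excess over cushion: $2,609.07 − $2,157.22 = $451.85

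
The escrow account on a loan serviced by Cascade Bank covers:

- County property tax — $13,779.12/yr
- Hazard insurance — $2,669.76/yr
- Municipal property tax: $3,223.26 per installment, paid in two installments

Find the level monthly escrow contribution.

$1,907.95

County property tax = $13,779.12
Hazard insurance = $2,669.76
Municipal property tax = $3,223.26 × 2 = $6,446.52
Combined annual = $13,779.12 + $2,669.76 + $6,446.52 = $22,895.40
Per month = $22,895.40 ÷ 12 = $1,907.95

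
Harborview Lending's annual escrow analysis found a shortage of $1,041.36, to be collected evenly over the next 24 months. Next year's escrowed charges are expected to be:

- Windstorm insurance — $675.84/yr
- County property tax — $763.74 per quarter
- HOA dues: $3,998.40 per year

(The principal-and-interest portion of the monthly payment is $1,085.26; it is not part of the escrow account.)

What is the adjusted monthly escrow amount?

$687.49

Windstorm insurance — $675.84 per year
County property tax — $763.74 × 4 = $3,054.96 per year
HOA dues — $3,998.40 per year
Total per year = $7,729.20
Monthly escrow = $7,729.20 ÷ 12 = $644.10
Monthly shortage recovery: $1,041.36 / 24 = $43.39
New monthly escrow = $644.10 + $43.39 = $687.49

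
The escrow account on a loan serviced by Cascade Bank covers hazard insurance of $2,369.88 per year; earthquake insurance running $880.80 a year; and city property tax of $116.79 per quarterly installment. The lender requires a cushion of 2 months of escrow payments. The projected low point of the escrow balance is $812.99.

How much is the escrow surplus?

Hazard insurance: $2,369.88/yr
Earthquake insurance: $880.80/yr
City property tax: $116.79 × 4 = $467.16/yr
Annual escrow total = $3,717.84
Per month = $3,717.84 / 12 = $309.82
Required reserve = 2 × $309.82 = $619.64
Surplus = $812.99 − $619.64 = $193.35

$193.35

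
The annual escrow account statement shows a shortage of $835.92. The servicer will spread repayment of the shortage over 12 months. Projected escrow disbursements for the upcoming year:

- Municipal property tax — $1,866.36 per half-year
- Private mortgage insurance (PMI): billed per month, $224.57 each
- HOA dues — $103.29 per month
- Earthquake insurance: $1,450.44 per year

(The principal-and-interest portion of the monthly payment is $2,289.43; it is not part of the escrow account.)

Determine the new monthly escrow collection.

$829.45

Municipal property tax = $1,866.36 × 2 = $3,732.72 per year
Private mortgage insurance (PMI) = $224.57 × 12 = $2,694.84 per year
HOA dues = $103.29 × 12 = $1,239.48 per year
Earthquake insurance = $1,450.44 per year
Combined annual = $3,732.72 + $2,694.84 + $1,239.48 + $1,450.44 = $9,117.48
Monthly escrow = $9,117.48 ÷ 12 = $759.79
Shortage spread = $835.92 ÷ 12 = $69.66/mo
Adjusted monthly = $759.79 + $69.66 = $829.45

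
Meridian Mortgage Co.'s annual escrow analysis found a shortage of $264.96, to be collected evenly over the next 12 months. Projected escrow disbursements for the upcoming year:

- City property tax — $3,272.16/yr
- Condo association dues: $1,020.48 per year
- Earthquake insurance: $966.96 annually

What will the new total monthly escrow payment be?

$460.38

City property tax — $3,272.16 per year
Condo association dues — $1,020.48 per year
Earthquake insurance — $966.96 per year
Yearly total = $5,259.60
Monthly escrow = $5,259.60 ÷ 12 = $438.30
Shortage per month = $264.96 / 12 = $22.08
Adjusted monthly = $438.30 + $22.08 = $460.38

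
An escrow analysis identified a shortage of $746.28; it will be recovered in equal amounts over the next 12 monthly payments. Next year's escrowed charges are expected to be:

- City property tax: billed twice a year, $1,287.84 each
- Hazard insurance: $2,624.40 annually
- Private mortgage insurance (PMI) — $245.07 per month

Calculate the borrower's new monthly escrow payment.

$740.60

City property tax = $1,287.84 × 2 = $2,575.68 per year
Hazard insurance = $2,624.40 per year
Private mortgage insurance (PMI) = $245.07 × 12 = $2,940.84 per year
Yearly total = $2,575.68 + $2,624.40 + $2,940.84 = $8,140.92
Monthly = $8,140.92 ÷ 12 = $678.41
Shortage per month = $746.28 ÷ 12 = $62.19
New monthly escrow = $678.41 + $62.19 = $740.60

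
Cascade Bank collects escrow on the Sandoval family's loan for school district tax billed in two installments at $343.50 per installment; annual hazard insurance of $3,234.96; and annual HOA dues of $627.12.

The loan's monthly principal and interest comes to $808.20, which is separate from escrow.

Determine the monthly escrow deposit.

School district tax = $343.50 × 2 = $687.00 per year
Hazard insurance = $3,234.96 per year
HOA dues = $627.12 per year
Yearly total = $687.00 + $3,234.96 + $627.12 = $4,549.08
Base monthly escrow = $4,549.08 ÷ 12 = $379.09

$379.09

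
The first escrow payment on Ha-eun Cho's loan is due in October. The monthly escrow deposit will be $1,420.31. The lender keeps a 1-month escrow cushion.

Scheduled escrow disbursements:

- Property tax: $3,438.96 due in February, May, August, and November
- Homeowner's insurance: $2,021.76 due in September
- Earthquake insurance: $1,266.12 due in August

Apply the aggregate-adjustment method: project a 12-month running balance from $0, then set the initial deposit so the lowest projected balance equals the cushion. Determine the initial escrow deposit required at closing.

Cushion = 1 × $1,420.31 = $1,420.31
Trial balance (start $0, +$1,420.31 each month, − disbursements):
  Oct: +$1,420.31 → $1,420.31
  Nov: +$1,420.31 − $3,438.96 → -$598.34
  Dec: +$1,420.31 → $821.97
  Jan: +$1,420.31 → $2,242.28
  Feb: +$1,420.31 − $3,438.96 → $223.63
  Mar: +$1,420.31 → $1,643.94
  Apr: +$1,420.31 → $3,064.25
  May: +$1,420.31 − $3,438.96 → $1,045.60
  Jun: +$1,420.31 → $2,465.91
  Jul: +$1,420.31 → $3,886.22
  Aug: +$1,420.31 − $4,705.08 → $601.45
  Sep: +$1,420.31 − $2,021.76 → $0.00
Lowest trial balance = -$598.34 (Nov)
Initial deposit = cushion − low point = $1,420.31 − (-$598.34) = $2,018.65

$2,018.65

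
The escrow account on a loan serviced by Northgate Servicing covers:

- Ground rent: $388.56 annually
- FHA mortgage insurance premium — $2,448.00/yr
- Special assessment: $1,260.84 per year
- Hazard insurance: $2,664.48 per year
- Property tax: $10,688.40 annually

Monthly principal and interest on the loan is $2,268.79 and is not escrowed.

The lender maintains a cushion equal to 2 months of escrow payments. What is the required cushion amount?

$2,908.38

Ground rent = $388.56 per year
FHA mortgage insurance premium = $2,448.00 per year
Special assessment = $1,260.84 per year
Hazard insurance = $2,664.48 per year
Property tax = $10,688.40 per year
Combined annual = $17,450.28
Base monthly escrow = $17,450.28 ÷ 12 = $1,454.19
Cushion = 2 × $1,454.19 = $2,908.38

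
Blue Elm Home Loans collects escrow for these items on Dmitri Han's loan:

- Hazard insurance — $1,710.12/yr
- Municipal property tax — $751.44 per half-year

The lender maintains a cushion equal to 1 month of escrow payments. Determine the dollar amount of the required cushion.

$267.75

Hazard insurance: $1,710.12 annually
Municipal property tax: $751.44 × 2 = $1,502.88 annually
Combined annual = $3,213.00
Per month = $3,213.00 ÷ 12 = $267.75
Cushion = 1 × $267.75 = $267.75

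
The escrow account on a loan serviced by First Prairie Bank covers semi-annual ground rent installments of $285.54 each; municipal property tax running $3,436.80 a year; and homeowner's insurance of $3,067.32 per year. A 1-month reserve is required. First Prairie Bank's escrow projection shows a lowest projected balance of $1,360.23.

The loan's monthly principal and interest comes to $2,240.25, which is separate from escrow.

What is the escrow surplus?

Ground rent — $285.54 × 2 = $571.08
Municipal property tax — $3,436.80
Homeowner's insurance — $3,067.32
Combined annual = $571.08 + $3,436.80 + $3,067.32 = $7,075.20
Monthly = $7,075.20 ÷ 12 = $589.60
Required cushion = 1 × $589.60 = $589.60
Excess over cushion: $1,360.23 − $589.60 = $770.63

$770.63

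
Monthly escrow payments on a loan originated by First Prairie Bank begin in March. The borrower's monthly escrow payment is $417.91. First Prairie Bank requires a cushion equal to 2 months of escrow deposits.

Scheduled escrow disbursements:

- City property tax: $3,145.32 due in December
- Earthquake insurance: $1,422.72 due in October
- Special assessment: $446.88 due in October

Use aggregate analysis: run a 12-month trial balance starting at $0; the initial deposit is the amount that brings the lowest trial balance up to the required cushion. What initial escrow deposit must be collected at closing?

Cushion = 2 × $417.91 = $835.82
Trial balance (start $0, +$417.91 each month, − disbursements):
  Mar: +$417.91 → $417.91
  Apr: +$417.91 → $835.82
  May: +$417.91 → $1,253.73
  Jun: +$417.91 → $1,671.64
  Jul: +$417.91 → $2,089.55
  Aug: +$417.91 → $2,507.46
  Sep: +$417.91 → $2,925.37
  Oct: +$417.91 − $1,869.60 → $1,473.68
  Nov: +$417.91 → $1,891.59
  Dec: +$417.91 − $3,145.32 → -$835.82
  Jan: +$417.91 → -$417.91
  Feb: +$417.91 → $0.00
Lowest trial balance = -$835.82 (Dec)
Initial deposit = cushion − low point = $835.82 − (-$835.82) = $1,671.64

$1,671.64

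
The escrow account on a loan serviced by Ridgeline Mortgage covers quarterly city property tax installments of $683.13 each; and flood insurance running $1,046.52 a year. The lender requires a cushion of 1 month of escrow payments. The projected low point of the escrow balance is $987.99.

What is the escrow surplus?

City property tax — $683.13 × 4 = $2,732.52 annually
Flood insurance — $1,046.52 annually
Annual escrow total = $3,779.04
Base monthly escrow = $3,779.04 / 12 = $314.92
Required reserve = 1 × $314.92 = $314.92
Surplus = $987.99 − $314.92 = $673.07

$673.07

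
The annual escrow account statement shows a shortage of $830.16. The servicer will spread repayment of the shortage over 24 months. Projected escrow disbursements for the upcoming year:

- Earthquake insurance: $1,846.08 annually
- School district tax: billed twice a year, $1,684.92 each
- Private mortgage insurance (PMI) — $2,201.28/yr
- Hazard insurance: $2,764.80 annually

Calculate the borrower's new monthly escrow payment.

$883.09

Earthquake insurance: $1,846.08/yr
School district tax: $1,684.92 × 2 = $3,369.84/yr
Private mortgage insurance (PMI): $2,201.28/yr
Hazard insurance: $2,764.80/yr
Total annual escrow = $10,182.00
Monthly escrow = $10,182.00 ÷ 12 = $848.50
Shortage per month = $830.16 ÷ 24 = $34.59
New monthly escrow = $848.50 + $34.59 = $883.09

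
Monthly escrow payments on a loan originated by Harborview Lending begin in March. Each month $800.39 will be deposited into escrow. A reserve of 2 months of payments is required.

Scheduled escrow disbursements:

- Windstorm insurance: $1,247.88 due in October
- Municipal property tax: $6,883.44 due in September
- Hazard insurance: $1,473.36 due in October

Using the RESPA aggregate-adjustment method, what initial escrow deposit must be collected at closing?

Cushion = 2 × $800.39 = $1,600.78
Trial balance (start $0, +$800.39 each month, − disbursements):
  Mar: +$800.39 → $800.39
  Apr: +$800.39 → $1,600.78
  May: +$800.39 → $2,401.17
  Jun: +$800.39 → $3,201.56
  Jul: +$800.39 → $4,001.95
  Aug: +$800.39 → $4,802.34
  Sep: +$800.39 − $6,883.44 → -$1,280.71
  Oct: +$800.39 − $2,721.24 → -$3,201.56
  Nov: +$800.39 → -$2,401.17
  Dec: +$800.39 → -$1,600.78
  Jan: +$800.39 → -$800.39
  Feb: +$800.39 → $0.00
Lowest trial balance = -$3,201.56 (Oct)
Initial deposit = cushion − low point = $1,600.78 − (-$3,201.56) = $4,802.34

$4,802.34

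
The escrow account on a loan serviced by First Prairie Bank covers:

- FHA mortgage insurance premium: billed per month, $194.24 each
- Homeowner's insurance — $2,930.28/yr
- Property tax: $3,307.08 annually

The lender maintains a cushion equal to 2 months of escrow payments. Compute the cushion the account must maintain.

$1,428.04

FHA mortgage insurance premium: $194.24 × 12 = $2,330.88 annually
Homeowner's insurance: $2,930.28 annually
Property tax: $3,307.08 annually
Combined annual = $8,568.24
Per month = $8,568.24 / 12 = $714.02
Reserve = 2 × $714.02 = $1,428.04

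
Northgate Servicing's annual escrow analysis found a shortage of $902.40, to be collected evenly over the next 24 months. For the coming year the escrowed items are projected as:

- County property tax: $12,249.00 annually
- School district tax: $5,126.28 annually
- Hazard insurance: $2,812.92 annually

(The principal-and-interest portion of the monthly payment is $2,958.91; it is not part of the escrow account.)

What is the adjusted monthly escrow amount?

County property tax = $12,249.00 per year
School district tax = $5,126.28 per year
Hazard insurance = $2,812.92 per year
Combined annual = $12,249.00 + $5,126.28 + $2,812.92 = $20,188.20
Monthly = $20,188.20 ÷ 12 = $1,682.35
Shortage per month = $902.40 ÷ 24 = $37.60
Adjusted monthly = $1,682.35 + $37.60 = $1,719.95

$1,719.95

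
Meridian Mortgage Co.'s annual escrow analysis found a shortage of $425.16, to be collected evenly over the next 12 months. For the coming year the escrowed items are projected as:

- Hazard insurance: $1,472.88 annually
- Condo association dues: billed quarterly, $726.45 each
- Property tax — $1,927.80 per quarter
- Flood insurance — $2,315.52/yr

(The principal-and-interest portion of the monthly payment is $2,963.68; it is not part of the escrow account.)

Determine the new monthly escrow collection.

$1,235.88

Hazard insurance = $1,472.88 annually
Condo association dues = $726.45 × 4 = $2,905.80 annually
Property tax = $1,927.80 × 4 = $7,711.20 annually
Flood insurance = $2,315.52 annually
Total annual escrow = $1,472.88 + $2,905.80 + $7,711.20 + $2,315.52 = $14,405.40
Monthly escrow = $14,405.40 / 12 = $1,200.45
Shortage per month = $425.16 / 12 = $35.43
New monthly escrow = $1,200.45 + $35.43 = $1,235.88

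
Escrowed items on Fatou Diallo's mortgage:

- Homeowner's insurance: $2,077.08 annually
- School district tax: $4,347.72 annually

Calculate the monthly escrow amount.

Homeowner's insurance: $2,077.08
School district tax: $4,347.72
Yearly total = $2,077.08 + $4,347.72 = $6,424.80
Base monthly escrow = $6,424.80 / 12 = $535.40

$535.40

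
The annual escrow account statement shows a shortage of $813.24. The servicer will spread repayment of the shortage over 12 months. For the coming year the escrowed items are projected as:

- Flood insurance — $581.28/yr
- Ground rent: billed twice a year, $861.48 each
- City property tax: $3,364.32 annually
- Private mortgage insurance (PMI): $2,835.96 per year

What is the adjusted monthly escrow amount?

$776.48

Flood insurance — $581.28
Ground rent — $861.48 × 2 = $1,722.96
City property tax — $3,364.32
Private mortgage insurance (PMI) — $2,835.96
Annual escrow total = $581.28 + $1,722.96 + $3,364.32 + $2,835.96 = $8,504.52
Base monthly escrow = $8,504.52 ÷ 12 = $708.71
Shortage per month = $813.24 / 12 = $67.77
Adjusted monthly = $708.71 + $67.77 = $776.48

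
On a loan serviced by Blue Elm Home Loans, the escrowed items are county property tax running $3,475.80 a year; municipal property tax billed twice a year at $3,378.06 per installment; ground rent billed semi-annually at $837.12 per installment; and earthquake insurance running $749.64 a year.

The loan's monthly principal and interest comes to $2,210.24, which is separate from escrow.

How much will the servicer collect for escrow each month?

$1,054.65

County property tax — $3,475.80
Municipal property tax — $3,378.06 × 2 = $6,756.12
Ground rent — $837.12 × 2 = $1,674.24
Earthquake insurance — $749.64
Combined annual = $3,475.80 + $6,756.12 + $1,674.24 + $749.64 = $12,655.80
Monthly escrow = $12,655.80 / 12 = $1,054.65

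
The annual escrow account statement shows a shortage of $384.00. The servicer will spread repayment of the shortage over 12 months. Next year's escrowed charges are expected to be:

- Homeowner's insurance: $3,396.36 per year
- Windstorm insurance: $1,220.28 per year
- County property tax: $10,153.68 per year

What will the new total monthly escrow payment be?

$1,262.86

Homeowner's insurance: $3,396.36 per year
Windstorm insurance: $1,220.28 per year
County property tax: $10,153.68 per year
Yearly total = $14,770.32
Per month = $14,770.32 / 12 = $1,230.86
Monthly shortage recovery: $384.00 ÷ 12 = $32.00
Adjusted monthly = $1,230.86 + $32.00 = $1,262.86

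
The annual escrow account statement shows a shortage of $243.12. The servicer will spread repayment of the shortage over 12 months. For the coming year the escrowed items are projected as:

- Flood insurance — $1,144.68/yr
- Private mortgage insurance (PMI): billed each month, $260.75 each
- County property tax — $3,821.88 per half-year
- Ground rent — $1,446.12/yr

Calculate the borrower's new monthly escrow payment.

Flood insurance = $1,144.68
Private mortgage insurance (PMI) = $260.75 × 12 = $3,129.00
County property tax = $3,821.88 × 2 = $7,643.76
Ground rent = $1,446.12
Total annual escrow = $1,144.68 + $3,129.00 + $7,643.76 + $1,446.12 = $13,363.56
Per month = $13,363.56 ÷ 12 = $1,113.63
Shortage per month = $243.12 / 12 = $20.26
New monthly escrow = $1,113.63 + $20.26 = $1,133.89

$1,133.89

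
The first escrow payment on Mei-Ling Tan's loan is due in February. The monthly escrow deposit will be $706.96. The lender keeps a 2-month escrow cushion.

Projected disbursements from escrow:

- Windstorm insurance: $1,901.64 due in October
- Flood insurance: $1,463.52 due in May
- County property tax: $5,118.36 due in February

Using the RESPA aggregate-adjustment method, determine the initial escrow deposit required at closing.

Cushion = 2 × $706.96 = $1,413.92
Trial balance (start $0, +$706.96 each month, − disbursements):
  Feb: +$706.96 − $5,118.36 → -$4,411.40
  Mar: +$706.96 → -$3,704.44
  Apr: +$706.96 → -$2,997.48
  May: +$706.96 − $1,463.52 → -$3,754.04
  Jun: +$706.96 → -$3,047.08
  Jul: +$706.96 → -$2,340.12
  Aug: +$706.96 → -$1,633.16
  Sep: +$706.96 → -$926.20
  Oct: +$706.96 − $1,901.64 → -$2,120.88
  Nov: +$706.96 → -$1,413.92
  Dec: +$706.96 → -$706.96
  Jan: +$706.96 → $0.00
Lowest trial balance = -$4,411.40 (Feb)
Initial deposit = cushion − low point = $1,413.92 − (-$4,411.40) = $5,825.32

$5,825.32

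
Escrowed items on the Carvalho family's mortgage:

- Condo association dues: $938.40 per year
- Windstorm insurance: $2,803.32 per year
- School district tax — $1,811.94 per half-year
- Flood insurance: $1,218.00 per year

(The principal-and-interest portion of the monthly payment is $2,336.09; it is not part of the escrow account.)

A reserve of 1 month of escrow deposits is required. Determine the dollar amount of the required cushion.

Condo association dues — $938.40 per year
Windstorm insurance — $2,803.32 per year
School district tax — $1,811.94 × 2 = $3,623.88 per year
Flood insurance — $1,218.00 per year
Total per year = $938.40 + $2,803.32 + $3,623.88 + $1,218.00 = $8,583.60
Per month = $8,583.60 ÷ 12 = $715.30
Reserve = 1 × $715.30 = $715.30

$715.30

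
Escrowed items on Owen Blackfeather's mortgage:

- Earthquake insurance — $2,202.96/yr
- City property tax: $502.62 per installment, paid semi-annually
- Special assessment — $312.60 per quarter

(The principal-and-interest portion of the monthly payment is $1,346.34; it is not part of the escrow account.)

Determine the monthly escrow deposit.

Earthquake insurance = $2,202.96 annually
City property tax = $502.62 × 2 = $1,005.24 annually
Special assessment = $312.60 × 4 = $1,250.40 annually
Combined annual = $2,202.96 + $1,005.24 + $1,250.40 = $4,458.60
Monthly = $4,458.60 / 12 = $371.55

$371.55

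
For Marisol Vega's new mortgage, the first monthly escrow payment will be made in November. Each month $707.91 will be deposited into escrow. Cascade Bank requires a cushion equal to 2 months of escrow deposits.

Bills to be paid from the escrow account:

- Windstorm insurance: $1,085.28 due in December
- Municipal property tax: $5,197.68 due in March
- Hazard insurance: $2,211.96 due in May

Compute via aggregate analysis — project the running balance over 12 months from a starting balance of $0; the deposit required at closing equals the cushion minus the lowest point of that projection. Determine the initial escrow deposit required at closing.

Cushion = 2 × $707.91 = $1,415.82
Trial balance (start $0, +$707.91 each month, − disbursements):
  Nov: +$707.91 → $707.91
  Dec: +$707.91 − $1,085.28 → $330.54
  Jan: +$707.91 → $1,038.45
  Feb: +$707.91 → $1,746.36
  Mar: +$707.91 − $5,197.68 → -$2,743.41
  Apr: +$707.91 → -$2,035.50
  May: +$707.91 − $2,211.96 → -$3,539.55
  Jun: +$707.91 → -$2,831.64
  Jul: +$707.91 → -$2,123.73
  Aug: +$707.91 → -$1,415.82
  Sep: +$707.91 → -$707.91
  Oct: +$707.91 → $0.00
Lowest trial balance = -$3,539.55 (May)
Initial deposit = cushion − low point = $1,415.82 − (-$3,539.55) = $4,955.37

$4,955.37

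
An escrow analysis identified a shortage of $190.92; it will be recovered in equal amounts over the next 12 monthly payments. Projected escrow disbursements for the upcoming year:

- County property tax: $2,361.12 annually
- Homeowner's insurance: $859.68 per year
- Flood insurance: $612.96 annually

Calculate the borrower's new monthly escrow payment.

County property tax: $2,361.12
Homeowner's insurance: $859.68
Flood insurance: $612.96
Total annual escrow = $2,361.12 + $859.68 + $612.96 = $3,833.76
Monthly = $3,833.76 ÷ 12 = $319.48
Shortage per month = $190.92 / 12 = $15.91
Adjusted monthly = $319.48 + $15.91 = $335.39

$335.39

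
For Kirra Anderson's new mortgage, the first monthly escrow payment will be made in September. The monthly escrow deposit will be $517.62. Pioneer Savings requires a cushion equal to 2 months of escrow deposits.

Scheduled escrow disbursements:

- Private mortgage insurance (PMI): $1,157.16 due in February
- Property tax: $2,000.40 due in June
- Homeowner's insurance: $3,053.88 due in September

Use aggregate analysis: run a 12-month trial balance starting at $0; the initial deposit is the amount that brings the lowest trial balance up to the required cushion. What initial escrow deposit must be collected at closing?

$3,571.50

Cushion = 2 × $517.62 = $1,035.24
Trial balance (start $0, +$517.62 each month, − disbursements):
  Sep: +$517.62 − $3,053.88 → -$2,536.26
  Oct: +$517.62 → -$2,018.64
  Nov: +$517.62 → -$1,501.02
  Dec: +$517.62 → -$983.40
  Jan: +$517.62 → -$465.78
  Feb: +$517.62 − $1,157.16 → -$1,105.32
  Mar: +$517.62 → -$587.70
  Apr: +$517.62 → -$70.08
  May: +$517.62 → $447.54
  Jun: +$517.62 − $2,000.40 → -$1,035.24
  Jul: +$517.62 → -$517.62
  Aug: +$517.62 → $0.00
Lowest trial balance = -$2,536.26 (Sep)
Initial deposit = cushion − low point = $1,035.24 − (-$2,536.26) = $3,571.50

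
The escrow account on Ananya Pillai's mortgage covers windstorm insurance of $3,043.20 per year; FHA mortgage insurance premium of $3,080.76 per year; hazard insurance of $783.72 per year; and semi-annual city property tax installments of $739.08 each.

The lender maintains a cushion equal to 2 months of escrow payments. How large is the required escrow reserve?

$1,397.64

Windstorm insurance = $3,043.20 annually
FHA mortgage insurance premium = $3,080.76 annually
Hazard insurance = $783.72 annually
City property tax = $739.08 × 2 = $1,478.16 annually
Combined annual = $3,043.20 + $3,080.76 + $783.72 + $1,478.16 = $8,385.84
Per month = $8,385.84 ÷ 12 = $698.82
Required cushion = 2 × $698.82 = $1,397.64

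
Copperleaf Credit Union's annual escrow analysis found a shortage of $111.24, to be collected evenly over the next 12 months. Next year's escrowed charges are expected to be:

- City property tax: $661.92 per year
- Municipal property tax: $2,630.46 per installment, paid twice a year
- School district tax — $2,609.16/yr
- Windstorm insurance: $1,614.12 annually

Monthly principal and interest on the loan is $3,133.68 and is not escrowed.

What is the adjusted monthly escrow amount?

City property tax = $661.92
Municipal property tax = $2,630.46 × 2 = $5,260.92
School district tax = $2,609.16
Windstorm insurance = $1,614.12
Yearly total = $661.92 + $5,260.92 + $2,609.16 + $1,614.12 = $10,146.12
Monthly = $10,146.12 / 12 = $845.51
Monthly shortage recovery: $111.24 ÷ 12 = $9.27
Adjusted monthly = $845.51 + $9.27 = $854.78

$854.78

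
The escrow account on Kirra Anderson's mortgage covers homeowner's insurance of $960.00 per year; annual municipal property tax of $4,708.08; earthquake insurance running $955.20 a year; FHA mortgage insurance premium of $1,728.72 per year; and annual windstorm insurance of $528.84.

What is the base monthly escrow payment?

Homeowner's insurance = $960.00/yr
Municipal property tax = $4,708.08/yr
Earthquake insurance = $955.20/yr
FHA mortgage insurance premium = $1,728.72/yr
Windstorm insurance = $528.84/yr
Annual escrow total = $960.00 + $4,708.08 + $955.20 + $1,728.72 + $528.84 = $8,880.84
Monthly escrow = $8,880.84 ÷ 12 = $740.07

$740.07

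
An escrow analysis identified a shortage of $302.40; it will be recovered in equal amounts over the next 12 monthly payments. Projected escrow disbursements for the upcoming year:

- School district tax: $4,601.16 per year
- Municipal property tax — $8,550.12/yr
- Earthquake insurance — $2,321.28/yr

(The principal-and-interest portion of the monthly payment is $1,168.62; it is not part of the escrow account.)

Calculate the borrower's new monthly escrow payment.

School district tax = $4,601.16 annually
Municipal property tax = $8,550.12 annually
Earthquake insurance = $2,321.28 annually
Combined annual = $4,601.16 + $8,550.12 + $2,321.28 = $15,472.56
Base monthly escrow = $15,472.56 ÷ 12 = $1,289.38
Shortage spread = $302.40 ÷ 12 = $25.20/mo
Adjusted monthly = $1,289.38 + $25.20 = $1,314.58

$1,314.58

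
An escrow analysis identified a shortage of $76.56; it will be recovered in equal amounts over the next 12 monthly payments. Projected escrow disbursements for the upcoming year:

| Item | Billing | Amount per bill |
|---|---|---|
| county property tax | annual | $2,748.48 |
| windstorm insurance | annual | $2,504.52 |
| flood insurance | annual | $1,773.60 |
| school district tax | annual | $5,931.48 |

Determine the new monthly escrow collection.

$1,086.22

County property tax: $2,748.48 per year
Windstorm insurance: $2,504.52 per year
Flood insurance: $1,773.60 per year
School district tax: $5,931.48 per year
Combined annual = $2,748.48 + $2,504.52 + $1,773.60 + $5,931.48 = $12,958.08
Base monthly escrow = $12,958.08 ÷ 12 = $1,079.84
Shortage spread = $76.56 ÷ 12 = $6.38/mo
Adjusted monthly = $1,079.84 + $6.38 = $1,086.22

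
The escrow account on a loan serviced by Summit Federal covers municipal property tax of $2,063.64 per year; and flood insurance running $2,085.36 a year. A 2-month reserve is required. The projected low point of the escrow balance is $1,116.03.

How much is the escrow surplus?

Municipal property tax — $2,063.64/yr
Flood insurance — $2,085.36/yr
Total per year = $2,063.64 + $2,085.36 = $4,149.00
Base monthly escrow = $4,149.00 ÷ 12 = $345.75
Required reserve = 2 × $345.75 = $691.50
Surplus = $1,116.03 − $691.50 = $424.53

$424.53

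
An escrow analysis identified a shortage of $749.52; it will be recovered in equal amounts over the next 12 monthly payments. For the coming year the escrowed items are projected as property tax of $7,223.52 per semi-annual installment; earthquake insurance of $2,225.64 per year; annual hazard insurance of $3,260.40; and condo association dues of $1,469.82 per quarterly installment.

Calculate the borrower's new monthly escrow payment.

Property tax — $7,223.52 × 2 = $14,447.04/yr
Earthquake insurance — $2,225.64/yr
Hazard insurance — $3,260.40/yr
Condo association dues — $1,469.82 × 4 = $5,879.28/yr
Total per year = $14,447.04 + $2,225.64 + $3,260.40 + $5,879.28 = $25,812.36
Base monthly escrow = $25,812.36 ÷ 12 = $2,151.03
Shortage spread = $749.52 / 12 = $62.46/mo
Adjusted monthly = $2,151.03 + $62.46 = $2,213.49

$2,213.49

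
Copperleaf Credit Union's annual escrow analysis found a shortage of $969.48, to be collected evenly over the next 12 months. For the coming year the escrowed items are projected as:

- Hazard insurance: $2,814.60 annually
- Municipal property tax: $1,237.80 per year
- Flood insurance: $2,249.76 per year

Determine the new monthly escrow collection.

$605.97

Hazard insurance: $2,814.60/yr
Municipal property tax: $1,237.80/yr
Flood insurance: $2,249.76/yr
Combined annual = $2,814.60 + $1,237.80 + $2,249.76 = $6,302.16
Per month = $6,302.16 / 12 = $525.18
Monthly shortage recovery: $969.48 ÷ 12 = $80.79
New monthly escrow = $525.18 + $80.79 = $605.97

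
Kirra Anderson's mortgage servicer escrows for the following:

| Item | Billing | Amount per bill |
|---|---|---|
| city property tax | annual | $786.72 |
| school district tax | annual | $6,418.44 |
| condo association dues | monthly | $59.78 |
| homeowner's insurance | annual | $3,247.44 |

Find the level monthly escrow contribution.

City property tax = $786.72/yr
School district tax = $6,418.44/yr
Condo association dues = $59.78 × 12 = $717.36/yr
Homeowner's insurance = $3,247.44/yr
Annual escrow total = $786.72 + $6,418.44 + $717.36 + $3,247.44 = $11,169.96
Monthly escrow = $11,169.96 / 12 = $930.83

$930.83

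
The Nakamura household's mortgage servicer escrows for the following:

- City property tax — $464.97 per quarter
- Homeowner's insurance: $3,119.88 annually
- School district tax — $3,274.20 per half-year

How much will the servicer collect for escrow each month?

$960.68

City property tax: $464.97 × 4 = $1,859.88 annually
Homeowner's insurance: $3,119.88 annually
School district tax: $3,274.20 × 2 = $6,548.40 annually
Total annual escrow = $11,528.16
Monthly escrow = $11,528.16 / 12 = $960.68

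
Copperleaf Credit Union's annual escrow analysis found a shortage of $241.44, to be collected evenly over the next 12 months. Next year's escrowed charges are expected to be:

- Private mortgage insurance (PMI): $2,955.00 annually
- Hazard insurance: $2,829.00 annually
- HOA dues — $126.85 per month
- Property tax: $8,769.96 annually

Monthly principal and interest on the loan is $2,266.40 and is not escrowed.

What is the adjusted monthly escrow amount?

$1,359.80

Private mortgage insurance (PMI) — $2,955.00/yr
Hazard insurance — $2,829.00/yr
HOA dues — $126.85 × 12 = $1,522.20/yr
Property tax — $8,769.96/yr
Yearly total = $16,076.16
Monthly escrow = $16,076.16 ÷ 12 = $1,339.68
Monthly shortage recovery: $241.44 ÷ 12 = $20.12
New monthly escrow = $1,339.68 + $20.12 = $1,359.80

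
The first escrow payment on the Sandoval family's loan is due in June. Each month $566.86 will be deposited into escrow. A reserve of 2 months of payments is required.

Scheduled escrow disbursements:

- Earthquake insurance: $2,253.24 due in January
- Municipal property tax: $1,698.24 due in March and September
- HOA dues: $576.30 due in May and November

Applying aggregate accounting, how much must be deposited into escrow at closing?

Cushion = 2 × $566.86 = $1,133.72
Trial balance (start $0, +$566.86 each month, − disbursements):
  Jun: +$566.86 → $566.86
  Jul: +$566.86 → $1,133.72
  Aug: +$566.86 → $1,700.58
  Sep: +$566.86 − $1,698.24 → $569.20
  Oct: +$566.86 → $1,136.06
  Nov: +$566.86 − $576.30 → $1,126.62
  Dec: +$566.86 → $1,693.48
  Jan: +$566.86 − $2,253.24 → $7.10
  Feb: +$566.86 → $573.96
  Mar: +$566.86 − $1,698.24 → -$557.42
  Apr: +$566.86 → $9.44
  May: +$566.86 − $576.30 → $0.00
Lowest trial balance = -$557.42 (Mar)
Initial deposit = cushion − low point = $1,133.72 − (-$557.42) = $1,691.14

$1,691.14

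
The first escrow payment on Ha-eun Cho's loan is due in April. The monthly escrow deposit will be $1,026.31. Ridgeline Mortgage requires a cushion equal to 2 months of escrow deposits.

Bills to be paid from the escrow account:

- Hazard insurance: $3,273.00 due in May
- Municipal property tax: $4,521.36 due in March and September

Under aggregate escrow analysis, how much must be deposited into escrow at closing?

$3,689.12

Cushion = 2 × $1,026.31 = $2,052.62
Trial balance (start $0, +$1,026.31 each month, − disbursements):
  Apr: +$1,026.31 → $1,026.31
  May: +$1,026.31 − $3,273.00 → -$1,220.38
  Jun: +$1,026.31 → -$194.07
  Jul: +$1,026.31 → $832.24
  Aug: +$1,026.31 → $1,858.55
  Sep: +$1,026.31 − $4,521.36 → -$1,636.50
  Oct: +$1,026.31 → -$610.19
  Nov: +$1,026.31 → $416.12
  Dec: +$1,026.31 → $1,442.43
  Jan: +$1,026.31 → $2,468.74
  Feb: +$1,026.31 → $3,495.05
  Mar: +$1,026.31 − $4,521.36 → $0.00
Lowest trial balance = -$1,636.50 (Sep)
Initial deposit = cushion − low point = $2,052.62 − (-$1,636.50) = $3,689.12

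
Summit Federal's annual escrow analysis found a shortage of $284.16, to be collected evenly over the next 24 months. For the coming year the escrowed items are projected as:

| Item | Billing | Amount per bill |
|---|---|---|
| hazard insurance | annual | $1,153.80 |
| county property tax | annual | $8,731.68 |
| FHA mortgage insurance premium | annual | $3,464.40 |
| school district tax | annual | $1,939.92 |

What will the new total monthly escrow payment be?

Hazard insurance = $1,153.80
County property tax = $8,731.68
FHA mortgage insurance premium = $3,464.40
School district tax = $1,939.92
Annual escrow total = $1,153.80 + $8,731.68 + $3,464.40 + $1,939.92 = $15,289.80
Monthly escrow = $15,289.80 / 12 = $1,274.15
Monthly shortage recovery: $284.16 ÷ 24 = $11.84
Adjusted monthly = $1,274.15 + $11.84 = $1,285.99

$1,285.99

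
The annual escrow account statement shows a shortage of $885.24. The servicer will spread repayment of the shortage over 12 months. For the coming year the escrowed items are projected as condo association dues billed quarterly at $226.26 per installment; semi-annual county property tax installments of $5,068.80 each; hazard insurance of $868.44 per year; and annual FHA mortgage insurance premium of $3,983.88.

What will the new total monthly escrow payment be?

Condo association dues: $226.26 × 4 = $905.04/yr
County property tax: $5,068.80 × 2 = $10,137.60/yr
Hazard insurance: $868.44/yr
FHA mortgage insurance premium: $3,983.88/yr
Total annual escrow = $905.04 + $10,137.60 + $868.44 + $3,983.88 = $15,894.96
Monthly escrow = $15,894.96 ÷ 12 = $1,324.58
Shortage spread = $885.24 ÷ 12 = $73.77/mo
New monthly escrow = $1,324.58 + $73.77 = $1,398.35

$1,398.35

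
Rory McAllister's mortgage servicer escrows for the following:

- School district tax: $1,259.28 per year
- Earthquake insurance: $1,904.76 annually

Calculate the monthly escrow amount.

School district tax = $1,259.28 per year
Earthquake insurance = $1,904.76 per year
Total per year = $1,259.28 + $1,904.76 = $3,164.04
Monthly escrow = $3,164.04 ÷ 12 = $263.67

$263.67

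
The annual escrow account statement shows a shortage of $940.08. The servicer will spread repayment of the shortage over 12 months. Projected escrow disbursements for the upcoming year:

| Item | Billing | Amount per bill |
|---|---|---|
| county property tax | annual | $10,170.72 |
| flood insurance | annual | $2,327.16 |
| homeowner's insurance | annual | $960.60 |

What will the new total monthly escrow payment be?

County property tax — $10,170.72
Flood insurance — $2,327.16
Homeowner's insurance — $960.60
Total per year = $10,170.72 + $2,327.16 + $960.60 = $13,458.48
Per month = $13,458.48 / 12 = $1,121.54
Shortage spread = $940.08 ÷ 12 = $78.34/mo
New monthly escrow = $1,121.54 + $78.34 = $1,199.88

$1,199.88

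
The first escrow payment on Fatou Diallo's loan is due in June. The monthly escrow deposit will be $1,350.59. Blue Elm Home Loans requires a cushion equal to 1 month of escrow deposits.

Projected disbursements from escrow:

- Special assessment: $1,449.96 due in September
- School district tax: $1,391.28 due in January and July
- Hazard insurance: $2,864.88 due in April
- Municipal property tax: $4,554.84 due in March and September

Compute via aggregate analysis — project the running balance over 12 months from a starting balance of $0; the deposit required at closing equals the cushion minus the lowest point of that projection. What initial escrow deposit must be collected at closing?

$3,344.31

Cushion = 1 × $1,350.59 = $1,350.59
Trial balance (start $0, +$1,350.59 each month, − disbursements):
  Jun: +$1,350.59 → $1,350.59
  Jul: +$1,350.59 − $1,391.28 → $1,309.90
  Aug: +$1,350.59 → $2,660.49
  Sep: +$1,350.59 − $6,004.80 → -$1,993.72
  Oct: +$1,350.59 → -$643.13
  Nov: +$1,350.59 → $707.46
  Dec: +$1,350.59 → $2,058.05
  Jan: +$1,350.59 − $1,391.28 → $2,017.36
  Feb: +$1,350.59 → $3,367.95
  Mar: +$1,350.59 − $4,554.84 → $163.70
  Apr: +$1,350.59 − $2,864.88 → -$1,350.59
  May: +$1,350.59 → $0.00
Lowest trial balance = -$1,993.72 (Sep)
Initial deposit = cushion − low point = $1,350.59 − (-$1,993.72) = $3,344.31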